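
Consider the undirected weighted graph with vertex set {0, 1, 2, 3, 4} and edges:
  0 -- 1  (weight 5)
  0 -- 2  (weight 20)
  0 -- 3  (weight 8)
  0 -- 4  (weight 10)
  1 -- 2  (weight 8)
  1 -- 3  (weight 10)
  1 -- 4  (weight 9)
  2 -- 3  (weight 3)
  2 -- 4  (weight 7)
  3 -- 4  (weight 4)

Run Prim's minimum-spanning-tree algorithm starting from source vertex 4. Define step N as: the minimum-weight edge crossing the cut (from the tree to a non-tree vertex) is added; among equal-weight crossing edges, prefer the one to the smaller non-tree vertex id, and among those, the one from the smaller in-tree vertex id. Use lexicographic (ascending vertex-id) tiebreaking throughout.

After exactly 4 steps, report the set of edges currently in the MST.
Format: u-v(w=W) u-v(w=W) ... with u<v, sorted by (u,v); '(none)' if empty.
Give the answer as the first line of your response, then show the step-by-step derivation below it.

0-1(w=5) 0-3(w=8) 2-3(w=3) 3-4(w=4)

step 1: add edge 3-4 (w=4); MST = {3-4(w=4)}
step 2: add edge 2-3 (w=3); MST = {2-3(w=3) 3-4(w=4)}
step 3: add edge 0-3 (w=8); MST = {0-3(w=8) 2-3(w=3) 3-4(w=4)}
step 4: add edge 0-1 (w=5); MST = {0-1(w=5) 0-3(w=8) 2-3(w=3) 3-4(w=4)}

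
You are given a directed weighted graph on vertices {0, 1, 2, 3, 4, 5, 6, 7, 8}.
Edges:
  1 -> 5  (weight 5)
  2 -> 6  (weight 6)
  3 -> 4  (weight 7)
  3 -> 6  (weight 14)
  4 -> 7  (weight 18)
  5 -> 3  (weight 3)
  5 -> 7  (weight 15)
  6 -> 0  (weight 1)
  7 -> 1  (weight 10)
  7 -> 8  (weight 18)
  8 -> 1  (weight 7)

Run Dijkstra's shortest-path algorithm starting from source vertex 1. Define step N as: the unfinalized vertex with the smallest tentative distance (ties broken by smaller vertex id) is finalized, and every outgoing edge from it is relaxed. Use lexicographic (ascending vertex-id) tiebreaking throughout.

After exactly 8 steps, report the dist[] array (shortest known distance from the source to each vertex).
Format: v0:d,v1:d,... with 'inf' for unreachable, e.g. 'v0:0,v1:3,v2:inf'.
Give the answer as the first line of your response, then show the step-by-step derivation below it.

v0:23,v1:0,v2:inf,v3:8,v4:15,v5:5,v6:22,v7:20,v8:38

step 1: dist = v0:inf,v1:0,v2:inf,v3:inf,v4:inf,v5:5,v6:inf,v7:inf,v8:inf
step 2: dist = v0:inf,v1:0,v2:inf,v3:8,v4:inf,v5:5,v6:inf,v7:20,v8:inf
step 3: dist = v0:inf,v1:0,v2:inf,v3:8,v4:15,v5:5,v6:22,v7:20,v8:inf
step 4: dist = v0:inf,v1:0,v2:inf,v3:8,v4:15,v5:5,v6:22,v7:20,v8:inf
step 5: dist = v0:inf,v1:0,v2:inf,v3:8,v4:15,v5:5,v6:22,v7:20,v8:38
step 6: dist = v0:23,v1:0,v2:inf,v3:8,v4:15,v5:5,v6:22,v7:20,v8:38
step 7: dist = v0:23,v1:0,v2:inf,v3:8,v4:15,v5:5,v6:22,v7:20,v8:38
step 8: dist = v0:23,v1:0,v2:inf,v3:8,v4:15,v5:5,v6:22,v7:20,v8:38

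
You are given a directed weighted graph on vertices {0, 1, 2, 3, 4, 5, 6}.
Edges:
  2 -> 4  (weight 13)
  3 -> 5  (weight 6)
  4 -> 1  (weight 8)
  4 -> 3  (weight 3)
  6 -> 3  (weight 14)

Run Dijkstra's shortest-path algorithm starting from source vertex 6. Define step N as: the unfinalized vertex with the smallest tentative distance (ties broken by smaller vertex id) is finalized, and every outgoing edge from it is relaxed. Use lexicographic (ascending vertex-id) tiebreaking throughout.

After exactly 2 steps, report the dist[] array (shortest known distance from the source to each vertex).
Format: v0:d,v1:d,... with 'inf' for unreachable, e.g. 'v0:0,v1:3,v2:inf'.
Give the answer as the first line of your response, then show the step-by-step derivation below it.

v0:inf,v1:inf,v2:inf,v3:14,v4:inf,v5:20,v6:0

step 1: dist = v0:inf,v1:inf,v2:inf,v3:14,v4:inf,v5:inf,v6:0
step 2: dist = v0:inf,v1:inf,v2:inf,v3:14,v4:inf,v5:20,v6:0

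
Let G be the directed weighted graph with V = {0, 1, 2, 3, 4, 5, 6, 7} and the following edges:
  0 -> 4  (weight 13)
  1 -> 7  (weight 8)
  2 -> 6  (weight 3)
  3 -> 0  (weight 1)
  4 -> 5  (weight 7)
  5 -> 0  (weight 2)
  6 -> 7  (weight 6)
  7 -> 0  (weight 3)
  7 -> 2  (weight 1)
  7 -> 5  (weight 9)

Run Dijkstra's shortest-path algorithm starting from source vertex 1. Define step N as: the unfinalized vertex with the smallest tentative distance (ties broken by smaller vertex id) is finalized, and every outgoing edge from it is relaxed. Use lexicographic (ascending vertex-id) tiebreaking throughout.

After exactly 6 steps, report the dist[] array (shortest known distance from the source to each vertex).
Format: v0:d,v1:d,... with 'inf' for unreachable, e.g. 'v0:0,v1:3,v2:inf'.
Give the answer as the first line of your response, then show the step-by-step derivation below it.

v0:11,v1:0,v2:9,v3:inf,v4:24,v5:17,v6:12,v7:8

step 1: dist = v0:inf,v1:0,v2:inf,v3:inf,v4:inf,v5:inf,v6:inf,v7:8
step 2: dist = v0:11,v1:0,v2:9,v3:inf,v4:inf,v5:17,v6:inf,v7:8
step 3: dist = v0:11,v1:0,v2:9,v3:inf,v4:inf,v5:17,v6:12,v7:8
step 4: dist = v0:11,v1:0,v2:9,v3:inf,v4:24,v5:17,v6:12,v7:8
step 5: dist = v0:11,v1:0,v2:9,v3:inf,v4:24,v5:17,v6:12,v7:8
step 6: dist = v0:11,v1:0,v2:9,v3:inf,v4:24,v5:17,v6:12,v7:8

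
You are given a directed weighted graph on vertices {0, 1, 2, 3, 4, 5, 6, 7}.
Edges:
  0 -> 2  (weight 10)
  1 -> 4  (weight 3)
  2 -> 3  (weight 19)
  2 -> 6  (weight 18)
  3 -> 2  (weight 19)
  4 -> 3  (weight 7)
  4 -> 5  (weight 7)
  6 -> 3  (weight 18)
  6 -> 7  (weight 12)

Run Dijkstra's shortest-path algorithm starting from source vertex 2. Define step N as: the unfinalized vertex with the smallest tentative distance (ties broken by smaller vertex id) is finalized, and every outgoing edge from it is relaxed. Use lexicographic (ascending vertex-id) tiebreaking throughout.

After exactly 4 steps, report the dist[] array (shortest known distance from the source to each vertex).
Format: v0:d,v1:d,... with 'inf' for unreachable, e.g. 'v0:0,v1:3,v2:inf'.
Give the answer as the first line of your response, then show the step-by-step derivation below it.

v0:inf,v1:inf,v2:0,v3:19,v4:inf,v5:inf,v6:18,v7:30

step 1: dist = v0:inf,v1:inf,v2:0,v3:19,v4:inf,v5:inf,v6:18,v7:inf
step 2: dist = v0:inf,v1:inf,v2:0,v3:19,v4:inf,v5:inf,v6:18,v7:30
step 3: dist = v0:inf,v1:inf,v2:0,v3:19,v4:inf,v5:inf,v6:18,v7:30
step 4: dist = v0:inf,v1:inf,v2:0,v3:19,v4:inf,v5:inf,v6:18,v7:30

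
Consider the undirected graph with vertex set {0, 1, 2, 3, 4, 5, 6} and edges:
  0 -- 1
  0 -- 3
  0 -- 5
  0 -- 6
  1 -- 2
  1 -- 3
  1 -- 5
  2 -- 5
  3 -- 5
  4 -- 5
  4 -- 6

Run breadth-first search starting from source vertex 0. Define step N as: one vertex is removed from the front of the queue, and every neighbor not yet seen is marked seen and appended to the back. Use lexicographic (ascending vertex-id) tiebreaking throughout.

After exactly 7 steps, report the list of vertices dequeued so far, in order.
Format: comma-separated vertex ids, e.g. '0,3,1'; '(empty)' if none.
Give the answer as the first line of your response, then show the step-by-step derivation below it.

0,1,3,5,6,2,4

step 1: dequeue 0; queue=[1,3,5,6]; order=0
step 2: dequeue 1; queue=[3,5,6,2]; order=0,1
step 3: dequeue 3; queue=[5,6,2]; order=0,1,3
step 4: dequeue 5; queue=[6,2,4]; order=0,1,3,5
step 5: dequeue 6; queue=[2,4]; order=0,1,3,5,6
step 6: dequeue 2; queue=[4]; order=0,1,3,5,6,2
step 7: dequeue 4; queue=[(empty)]; order=0,1,3,5,6,2,4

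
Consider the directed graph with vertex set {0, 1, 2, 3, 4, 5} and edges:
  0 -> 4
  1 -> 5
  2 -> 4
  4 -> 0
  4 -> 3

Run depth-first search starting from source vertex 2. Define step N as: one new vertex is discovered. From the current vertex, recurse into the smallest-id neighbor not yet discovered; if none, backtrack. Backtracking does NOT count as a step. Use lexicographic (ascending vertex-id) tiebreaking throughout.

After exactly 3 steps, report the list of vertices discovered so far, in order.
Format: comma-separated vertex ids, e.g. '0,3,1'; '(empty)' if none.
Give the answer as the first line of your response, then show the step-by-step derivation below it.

2,4,0

step 1: discover 2; path=2; order=2
step 2: discover 4; path=2>4; order=2,4
step 3: discover 0; path=2>4>0; order=2,4,0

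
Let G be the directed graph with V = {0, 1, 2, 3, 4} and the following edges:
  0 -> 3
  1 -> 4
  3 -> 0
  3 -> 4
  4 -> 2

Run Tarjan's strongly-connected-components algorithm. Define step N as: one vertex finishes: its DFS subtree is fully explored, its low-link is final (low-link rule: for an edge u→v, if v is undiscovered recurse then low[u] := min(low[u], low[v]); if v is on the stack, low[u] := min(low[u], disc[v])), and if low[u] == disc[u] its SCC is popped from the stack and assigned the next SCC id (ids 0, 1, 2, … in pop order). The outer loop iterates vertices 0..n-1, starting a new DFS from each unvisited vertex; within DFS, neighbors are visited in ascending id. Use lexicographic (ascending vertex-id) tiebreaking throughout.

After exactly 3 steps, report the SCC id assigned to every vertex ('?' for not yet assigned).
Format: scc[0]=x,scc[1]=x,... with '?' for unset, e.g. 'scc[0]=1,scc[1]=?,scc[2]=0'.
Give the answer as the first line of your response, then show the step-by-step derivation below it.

scc[0]=?,scc[1]=?,scc[2]=0,scc[3]=?,scc[4]=1

step 1: low=(low[0]=0,low[1]=?,low[2]=3,low[3]=0,low[4]=2); scc=(scc[0]=?,scc[1]=?,scc[2]=0,scc[3]=?,scc[4]=?)
step 2: low=(low[0]=0,low[1]=?,low[2]=3,low[3]=0,low[4]=2); scc=(scc[0]=?,scc[1]=?,scc[2]=0,scc[3]=?,scc[4]=1)
step 3: low=(low[0]=0,low[1]=?,low[2]=3,low[3]=0,low[4]=2); scc=(scc[0]=?,scc[1]=?,scc[2]=0,scc[3]=?,scc[4]=1)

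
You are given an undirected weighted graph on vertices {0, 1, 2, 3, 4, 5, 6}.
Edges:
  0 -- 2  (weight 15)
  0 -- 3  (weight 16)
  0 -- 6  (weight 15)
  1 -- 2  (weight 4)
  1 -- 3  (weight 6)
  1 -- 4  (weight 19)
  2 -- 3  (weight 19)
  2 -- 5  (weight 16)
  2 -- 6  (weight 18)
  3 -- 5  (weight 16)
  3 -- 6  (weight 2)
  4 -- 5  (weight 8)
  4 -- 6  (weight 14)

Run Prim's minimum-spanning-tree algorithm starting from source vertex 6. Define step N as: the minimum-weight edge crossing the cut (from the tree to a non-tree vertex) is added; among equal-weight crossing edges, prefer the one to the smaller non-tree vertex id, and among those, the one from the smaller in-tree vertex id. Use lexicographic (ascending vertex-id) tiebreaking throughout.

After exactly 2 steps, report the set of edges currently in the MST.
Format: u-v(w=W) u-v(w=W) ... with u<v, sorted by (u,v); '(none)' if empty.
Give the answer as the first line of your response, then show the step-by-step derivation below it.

1-3(w=6) 3-6(w=2)

step 1: add edge 3-6 (w=2); MST = {3-6(w=2)}
step 2: add edge 1-3 (w=6); MST = {1-3(w=6) 3-6(w=2)}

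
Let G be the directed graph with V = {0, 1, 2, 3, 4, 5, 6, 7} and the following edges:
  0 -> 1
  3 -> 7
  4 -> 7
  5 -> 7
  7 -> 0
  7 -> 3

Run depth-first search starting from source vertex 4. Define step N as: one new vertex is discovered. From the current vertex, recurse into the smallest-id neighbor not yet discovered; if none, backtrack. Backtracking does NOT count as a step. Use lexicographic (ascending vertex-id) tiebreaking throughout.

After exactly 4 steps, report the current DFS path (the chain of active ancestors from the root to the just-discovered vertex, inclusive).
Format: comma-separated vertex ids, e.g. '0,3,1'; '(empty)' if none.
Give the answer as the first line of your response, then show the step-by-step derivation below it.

4,7,0,1

step 1: discover 4; path=4; order=4
step 2: discover 7; path=4>7; order=4,7
step 3: discover 0; path=4>7>0; order=4,7,0
step 4: discover 1; path=4>7>0>1; order=4,7,0,1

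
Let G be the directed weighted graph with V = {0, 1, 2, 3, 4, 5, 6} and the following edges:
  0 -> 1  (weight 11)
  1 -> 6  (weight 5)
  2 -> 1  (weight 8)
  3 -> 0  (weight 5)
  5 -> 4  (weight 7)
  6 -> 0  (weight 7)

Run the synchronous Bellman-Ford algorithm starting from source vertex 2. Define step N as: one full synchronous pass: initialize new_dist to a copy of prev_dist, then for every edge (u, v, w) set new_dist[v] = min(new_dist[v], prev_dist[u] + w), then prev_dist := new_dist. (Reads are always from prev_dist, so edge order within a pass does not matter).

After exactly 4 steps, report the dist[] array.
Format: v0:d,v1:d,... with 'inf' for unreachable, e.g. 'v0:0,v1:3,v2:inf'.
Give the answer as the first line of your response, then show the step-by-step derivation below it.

v0:20,v1:8,v2:0,v3:inf,v4:inf,v5:inf,v6:13

step 1: dist = v0:inf,v1:8,v2:0,v3:inf,v4:inf,v5:inf,v6:inf
step 2: dist = v0:inf,v1:8,v2:0,v3:inf,v4:inf,v5:inf,v6:13
step 3: dist = v0:20,v1:8,v2:0,v3:inf,v4:inf,v5:inf,v6:13
step 4: dist = v0:20,v1:8,v2:0,v3:inf,v4:inf,v5:inf,v6:13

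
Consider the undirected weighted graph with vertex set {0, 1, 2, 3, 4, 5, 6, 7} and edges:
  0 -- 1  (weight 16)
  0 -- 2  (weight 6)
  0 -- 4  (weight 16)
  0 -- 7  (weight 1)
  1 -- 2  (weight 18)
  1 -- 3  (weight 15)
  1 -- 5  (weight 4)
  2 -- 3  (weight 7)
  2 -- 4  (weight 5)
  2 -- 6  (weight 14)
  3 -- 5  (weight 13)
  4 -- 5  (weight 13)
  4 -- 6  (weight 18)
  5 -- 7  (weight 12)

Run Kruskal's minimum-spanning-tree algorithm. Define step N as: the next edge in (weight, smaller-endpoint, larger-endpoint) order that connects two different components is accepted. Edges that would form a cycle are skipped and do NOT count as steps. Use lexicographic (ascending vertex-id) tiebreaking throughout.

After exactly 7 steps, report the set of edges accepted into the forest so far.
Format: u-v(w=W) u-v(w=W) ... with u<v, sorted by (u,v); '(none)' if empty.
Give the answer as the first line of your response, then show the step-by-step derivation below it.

0-2(w=6) 0-7(w=1) 1-5(w=4) 2-3(w=7) 2-4(w=5) 2-6(w=14) 5-7(w=12)

step 1: add edge 0-7 (w=1); MST = {0-7(w=1)}
step 2: add edge 1-5 (w=4); MST = {0-7(w=1) 1-5(w=4)}
step 3: add edge 2-4 (w=5); MST = {0-7(w=1) 1-5(w=4) 2-4(w=5)}
step 4: add edge 0-2 (w=6); MST = {0-2(w=6) 0-7(w=1) 1-5(w=4) 2-4(w=5)}
step 5: add edge 2-3 (w=7); MST = {0-2(w=6) 0-7(w=1) 1-5(w=4) 2-3(w=7) 2-4(w=5)}
step 6: add edge 5-7 (w=12); MST = {0-2(w=6) 0-7(w=1) 1-5(w=4) 2-3(w=7) 2-4(w=5) 5-7(w=12)}
step 7: add edge 2-6 (w=14); MST = {0-2(w=6) 0-7(w=1) 1-5(w=4) 2-3(w=7) 2-4(w=5) 2-6(w=14) 5-7(w=12)}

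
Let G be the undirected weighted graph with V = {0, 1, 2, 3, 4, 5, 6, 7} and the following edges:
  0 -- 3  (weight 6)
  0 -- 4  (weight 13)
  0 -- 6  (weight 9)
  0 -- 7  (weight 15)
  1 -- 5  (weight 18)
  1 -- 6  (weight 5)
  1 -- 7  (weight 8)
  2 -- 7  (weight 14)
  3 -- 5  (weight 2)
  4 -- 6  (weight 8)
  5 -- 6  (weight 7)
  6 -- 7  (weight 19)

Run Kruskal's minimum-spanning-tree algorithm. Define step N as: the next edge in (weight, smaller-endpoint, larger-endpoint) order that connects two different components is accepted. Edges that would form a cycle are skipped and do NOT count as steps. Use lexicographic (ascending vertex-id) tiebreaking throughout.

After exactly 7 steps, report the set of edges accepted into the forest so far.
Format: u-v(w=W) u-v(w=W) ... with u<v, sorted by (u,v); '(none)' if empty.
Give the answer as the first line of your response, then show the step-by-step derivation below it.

0-3(w=6) 1-6(w=5) 1-7(w=8) 2-7(w=14) 3-5(w=2) 4-6(w=8) 5-6(w=7)

step 1: add edge 3-5 (w=2); MST = {3-5(w=2)}
step 2: add edge 1-6 (w=5); MST = {1-6(w=5) 3-5(w=2)}
step 3: add edge 0-3 (w=6); MST = {0-3(w=6) 1-6(w=5) 3-5(w=2)}
step 4: add edge 5-6 (w=7); MST = {0-3(w=6) 1-6(w=5) 3-5(w=2) 5-6(w=7)}
step 5: add edge 1-7 (w=8); MST = {0-3(w=6) 1-6(w=5) 1-7(w=8) 3-5(w=2) 5-6(w=7)}
step 6: add edge 4-6 (w=8); MST = {0-3(w=6) 1-6(w=5) 1-7(w=8) 3-5(w=2) 4-6(w=8) 5-6(w=7)}
step 7: add edge 2-7 (w=14); MST = {0-3(w=6) 1-6(w=5) 1-7(w=8) 2-7(w=14) 3-5(w=2) 4-6(w=8) 5-6(w=7)}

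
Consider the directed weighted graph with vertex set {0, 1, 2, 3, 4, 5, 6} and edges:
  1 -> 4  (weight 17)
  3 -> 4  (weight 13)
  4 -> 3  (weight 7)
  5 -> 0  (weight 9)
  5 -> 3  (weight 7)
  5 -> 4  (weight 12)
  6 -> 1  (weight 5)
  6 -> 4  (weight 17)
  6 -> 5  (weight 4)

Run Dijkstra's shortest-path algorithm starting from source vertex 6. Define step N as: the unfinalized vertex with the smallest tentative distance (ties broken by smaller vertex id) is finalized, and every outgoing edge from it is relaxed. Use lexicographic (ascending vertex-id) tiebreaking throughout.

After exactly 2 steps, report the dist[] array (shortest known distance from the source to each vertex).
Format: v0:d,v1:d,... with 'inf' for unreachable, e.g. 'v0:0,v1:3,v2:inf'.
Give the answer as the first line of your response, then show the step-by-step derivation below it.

v0:13,v1:5,v2:inf,v3:11,v4:16,v5:4,v6:0

step 1: dist = v0:inf,v1:5,v2:inf,v3:inf,v4:17,v5:4,v6:0
step 2: dist = v0:13,v1:5,v2:inf,v3:11,v4:16,v5:4,v6:0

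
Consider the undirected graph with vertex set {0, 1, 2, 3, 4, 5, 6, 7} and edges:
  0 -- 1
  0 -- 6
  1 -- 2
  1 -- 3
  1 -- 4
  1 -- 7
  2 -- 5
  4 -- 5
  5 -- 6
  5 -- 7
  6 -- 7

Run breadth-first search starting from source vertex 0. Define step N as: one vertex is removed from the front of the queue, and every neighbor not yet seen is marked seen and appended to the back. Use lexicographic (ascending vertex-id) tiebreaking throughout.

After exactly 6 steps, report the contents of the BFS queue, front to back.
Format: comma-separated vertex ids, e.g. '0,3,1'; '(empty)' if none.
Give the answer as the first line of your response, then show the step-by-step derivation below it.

7,5

step 1: dequeue 0; queue=[1,6]; order=0
step 2: dequeue 1; queue=[6,2,3,4,7]; order=0,1
step 3: dequeue 6; queue=[2,3,4,7,5]; order=0,1,6
step 4: dequeue 2; queue=[3,4,7,5]; order=0,1,6,2
step 5: dequeue 3; queue=[4,7,5]; order=0,1,6,2,3
step 6: dequeue 4; queue=[7,5]; order=0,1,6,2,3,4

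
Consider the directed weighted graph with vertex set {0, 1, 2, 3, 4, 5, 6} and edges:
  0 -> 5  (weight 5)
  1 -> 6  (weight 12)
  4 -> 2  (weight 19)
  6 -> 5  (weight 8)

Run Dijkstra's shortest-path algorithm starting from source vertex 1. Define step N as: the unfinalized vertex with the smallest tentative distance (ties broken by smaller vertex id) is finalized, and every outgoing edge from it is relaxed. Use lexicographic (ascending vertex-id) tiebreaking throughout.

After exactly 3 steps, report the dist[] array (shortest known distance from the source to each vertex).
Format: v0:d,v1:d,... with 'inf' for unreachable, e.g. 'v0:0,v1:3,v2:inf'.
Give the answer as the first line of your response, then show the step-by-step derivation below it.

v0:inf,v1:0,v2:inf,v3:inf,v4:inf,v5:20,v6:12

step 1: dist = v0:inf,v1:0,v2:inf,v3:inf,v4:inf,v5:inf,v6:12
step 2: dist = v0:inf,v1:0,v2:inf,v3:inf,v4:inf,v5:20,v6:12
step 3: dist = v0:inf,v1:0,v2:inf,v3:inf,v4:inf,v5:20,v6:12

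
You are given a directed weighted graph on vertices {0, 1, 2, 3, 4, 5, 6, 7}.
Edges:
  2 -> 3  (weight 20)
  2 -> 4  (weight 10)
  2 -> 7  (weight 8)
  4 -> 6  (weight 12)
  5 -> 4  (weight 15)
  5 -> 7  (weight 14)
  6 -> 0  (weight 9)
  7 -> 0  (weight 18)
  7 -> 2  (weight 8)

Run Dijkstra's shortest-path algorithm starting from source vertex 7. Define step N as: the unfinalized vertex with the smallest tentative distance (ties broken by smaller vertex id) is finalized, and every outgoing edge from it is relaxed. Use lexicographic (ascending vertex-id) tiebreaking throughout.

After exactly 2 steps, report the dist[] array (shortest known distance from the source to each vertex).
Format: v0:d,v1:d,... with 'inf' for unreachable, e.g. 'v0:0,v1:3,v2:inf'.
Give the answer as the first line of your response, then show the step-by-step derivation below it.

v0:18,v1:inf,v2:8,v3:28,v4:18,v5:inf,v6:inf,v7:0

step 1: dist = v0:18,v1:inf,v2:8,v3:inf,v4:inf,v5:inf,v6:inf,v7:0
step 2: dist = v0:18,v1:inf,v2:8,v3:28,v4:18,v5:inf,v6:inf,v7:0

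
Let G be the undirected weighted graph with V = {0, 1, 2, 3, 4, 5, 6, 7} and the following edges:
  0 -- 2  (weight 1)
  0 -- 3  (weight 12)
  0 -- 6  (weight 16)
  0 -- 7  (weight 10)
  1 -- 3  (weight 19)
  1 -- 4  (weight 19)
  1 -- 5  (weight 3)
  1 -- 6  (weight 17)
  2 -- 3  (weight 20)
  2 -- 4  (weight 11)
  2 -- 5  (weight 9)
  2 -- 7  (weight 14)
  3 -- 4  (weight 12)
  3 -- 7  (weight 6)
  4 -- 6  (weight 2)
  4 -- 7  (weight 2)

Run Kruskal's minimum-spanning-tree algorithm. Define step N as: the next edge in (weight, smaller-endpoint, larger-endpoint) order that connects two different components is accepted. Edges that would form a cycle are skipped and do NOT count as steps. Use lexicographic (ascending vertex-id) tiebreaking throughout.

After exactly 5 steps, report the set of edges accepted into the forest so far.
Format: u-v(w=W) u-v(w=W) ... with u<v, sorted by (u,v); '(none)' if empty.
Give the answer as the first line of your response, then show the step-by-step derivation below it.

0-2(w=1) 1-5(w=3) 3-7(w=6) 4-6(w=2) 4-7(w=2)

step 1: add edge 0-2 (w=1); MST = {0-2(w=1)}
step 2: add edge 4-6 (w=2); MST = {0-2(w=1) 4-6(w=2)}
step 3: add edge 4-7 (w=2); MST = {0-2(w=1) 4-6(w=2) 4-7(w=2)}
step 4: add edge 1-5 (w=3); MST = {0-2(w=1) 1-5(w=3) 4-6(w=2) 4-7(w=2)}
step 5: add edge 3-7 (w=6); MST = {0-2(w=1) 1-5(w=3) 3-7(w=6) 4-6(w=2) 4-7(w=2)}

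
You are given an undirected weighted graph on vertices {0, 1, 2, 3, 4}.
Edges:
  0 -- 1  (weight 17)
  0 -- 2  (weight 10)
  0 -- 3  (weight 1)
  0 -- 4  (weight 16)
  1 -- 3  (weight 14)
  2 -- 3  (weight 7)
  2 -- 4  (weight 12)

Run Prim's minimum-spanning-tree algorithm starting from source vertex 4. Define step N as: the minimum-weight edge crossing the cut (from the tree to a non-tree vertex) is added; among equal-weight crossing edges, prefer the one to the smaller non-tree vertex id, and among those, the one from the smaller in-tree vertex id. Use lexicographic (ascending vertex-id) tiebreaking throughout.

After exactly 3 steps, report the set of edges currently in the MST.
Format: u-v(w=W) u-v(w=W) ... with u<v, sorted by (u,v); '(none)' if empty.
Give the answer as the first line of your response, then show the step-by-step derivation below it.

0-3(w=1) 2-3(w=7) 2-4(w=12)

step 1: add edge 2-4 (w=12); MST = {2-4(w=12)}
step 2: add edge 2-3 (w=7); MST = {2-3(w=7) 2-4(w=12)}
step 3: add edge 0-3 (w=1); MST = {0-3(w=1) 2-3(w=7) 2-4(w=12)}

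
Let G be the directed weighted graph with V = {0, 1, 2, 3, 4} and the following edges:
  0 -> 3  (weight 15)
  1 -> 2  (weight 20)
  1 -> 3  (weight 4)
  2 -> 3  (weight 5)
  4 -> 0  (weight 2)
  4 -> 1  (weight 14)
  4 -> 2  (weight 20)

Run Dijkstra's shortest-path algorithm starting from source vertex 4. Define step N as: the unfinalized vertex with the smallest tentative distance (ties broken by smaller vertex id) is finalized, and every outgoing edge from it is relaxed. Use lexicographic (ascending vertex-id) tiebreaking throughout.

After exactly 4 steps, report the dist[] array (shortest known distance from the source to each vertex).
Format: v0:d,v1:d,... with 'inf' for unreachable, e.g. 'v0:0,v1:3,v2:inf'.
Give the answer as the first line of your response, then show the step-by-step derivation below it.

v0:2,v1:14,v2:20,v3:17,v4:0

step 1: dist = v0:2,v1:14,v2:20,v3:inf,v4:0
step 2: dist = v0:2,v1:14,v2:20,v3:17,v4:0
step 3: dist = v0:2,v1:14,v2:20,v3:17,v4:0
step 4: dist = v0:2,v1:14,v2:20,v3:17,v4:0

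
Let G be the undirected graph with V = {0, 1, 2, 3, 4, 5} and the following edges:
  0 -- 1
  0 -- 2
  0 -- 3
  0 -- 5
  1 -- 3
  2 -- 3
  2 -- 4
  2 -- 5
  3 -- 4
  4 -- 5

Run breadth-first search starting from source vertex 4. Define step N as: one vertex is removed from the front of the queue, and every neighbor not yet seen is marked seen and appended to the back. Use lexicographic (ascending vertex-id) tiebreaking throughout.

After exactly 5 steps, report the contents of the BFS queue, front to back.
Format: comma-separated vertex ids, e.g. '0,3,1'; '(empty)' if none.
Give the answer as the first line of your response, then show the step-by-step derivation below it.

1

step 1: dequeue 4; queue=[2,3,5]; order=4
step 2: dequeue 2; queue=[3,5,0]; order=4,2
step 3: dequeue 3; queue=[5,0,1]; order=4,2,3
step 4: dequeue 5; queue=[0,1]; order=4,2,3,5
step 5: dequeue 0; queue=[1]; order=4,2,3,5,0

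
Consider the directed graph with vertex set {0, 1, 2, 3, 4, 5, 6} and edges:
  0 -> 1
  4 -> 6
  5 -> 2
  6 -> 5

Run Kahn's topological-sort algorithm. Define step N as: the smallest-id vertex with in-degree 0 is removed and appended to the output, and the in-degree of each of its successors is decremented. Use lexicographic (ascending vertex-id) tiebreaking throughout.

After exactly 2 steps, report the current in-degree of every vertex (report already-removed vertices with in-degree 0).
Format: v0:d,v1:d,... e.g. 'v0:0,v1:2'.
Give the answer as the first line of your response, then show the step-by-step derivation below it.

v0:0,v1:0,v2:1,v3:0,v4:0,v5:1,v6:1

step 1: output 0; order=[0]; indeg=(0,0,1,0,0,1,1)
step 2: output 1; order=[0,1]; indeg=(0,0,1,0,0,1,1)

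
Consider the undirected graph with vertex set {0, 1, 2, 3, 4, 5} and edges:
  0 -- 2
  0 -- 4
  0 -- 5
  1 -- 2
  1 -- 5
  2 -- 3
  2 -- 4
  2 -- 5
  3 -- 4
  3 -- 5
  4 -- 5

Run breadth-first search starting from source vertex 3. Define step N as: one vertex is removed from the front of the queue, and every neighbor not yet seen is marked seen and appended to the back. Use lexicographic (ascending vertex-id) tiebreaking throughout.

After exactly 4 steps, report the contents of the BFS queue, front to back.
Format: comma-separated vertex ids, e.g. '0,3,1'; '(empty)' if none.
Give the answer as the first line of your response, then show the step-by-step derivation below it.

0,1

step 1: dequeue 3; queue=[2,4,5]; order=3
step 2: dequeue 2; queue=[4,5,0,1]; order=3,2
step 3: dequeue 4; queue=[5,0,1]; order=3,2,4
step 4: dequeue 5; queue=[0,1]; order=3,2,4,5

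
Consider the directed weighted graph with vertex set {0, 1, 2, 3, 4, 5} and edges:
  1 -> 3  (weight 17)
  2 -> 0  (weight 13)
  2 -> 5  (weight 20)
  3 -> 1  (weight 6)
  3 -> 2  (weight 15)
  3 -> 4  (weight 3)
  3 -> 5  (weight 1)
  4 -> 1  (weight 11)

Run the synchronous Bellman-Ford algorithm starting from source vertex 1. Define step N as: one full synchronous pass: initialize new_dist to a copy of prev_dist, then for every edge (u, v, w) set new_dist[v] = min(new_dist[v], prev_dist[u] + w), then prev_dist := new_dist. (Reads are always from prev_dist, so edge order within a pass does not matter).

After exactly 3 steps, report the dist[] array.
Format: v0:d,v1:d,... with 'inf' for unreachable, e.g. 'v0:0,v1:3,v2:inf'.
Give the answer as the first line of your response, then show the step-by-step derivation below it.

v0:45,v1:0,v2:32,v3:17,v4:20,v5:18

step 1: dist = v0:inf,v1:0,v2:inf,v3:17,v4:inf,v5:inf
step 2: dist = v0:inf,v1:0,v2:32,v3:17,v4:20,v5:18
step 3: dist = v0:45,v1:0,v2:32,v3:17,v4:20,v5:18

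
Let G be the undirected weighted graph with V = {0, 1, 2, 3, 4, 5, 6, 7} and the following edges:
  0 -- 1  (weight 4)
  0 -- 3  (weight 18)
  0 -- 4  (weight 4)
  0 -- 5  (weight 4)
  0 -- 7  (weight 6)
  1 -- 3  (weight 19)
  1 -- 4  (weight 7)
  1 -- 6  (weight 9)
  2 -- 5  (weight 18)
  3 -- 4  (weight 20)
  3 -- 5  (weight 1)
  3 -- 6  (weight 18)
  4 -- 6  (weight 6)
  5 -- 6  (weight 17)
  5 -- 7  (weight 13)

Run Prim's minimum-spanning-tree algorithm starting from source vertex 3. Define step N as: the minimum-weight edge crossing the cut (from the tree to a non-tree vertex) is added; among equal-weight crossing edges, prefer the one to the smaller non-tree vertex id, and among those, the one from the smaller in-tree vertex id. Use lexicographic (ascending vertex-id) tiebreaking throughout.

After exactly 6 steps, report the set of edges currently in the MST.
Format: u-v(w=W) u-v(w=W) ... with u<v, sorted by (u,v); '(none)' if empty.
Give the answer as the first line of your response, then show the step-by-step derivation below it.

0-1(w=4) 0-4(w=4) 0-5(w=4) 0-7(w=6) 3-5(w=1) 4-6(w=6)

step 1: add edge 3-5 (w=1); MST = {3-5(w=1)}
step 2: add edge 0-5 (w=4); MST = {0-5(w=4) 3-5(w=1)}
step 3: add edge 0-1 (w=4); MST = {0-1(w=4) 0-5(w=4) 3-5(w=1)}
step 4: add edge 0-4 (w=4); MST = {0-1(w=4) 0-4(w=4) 0-5(w=4) 3-5(w=1)}
step 5: add edge 4-6 (w=6); MST = {0-1(w=4) 0-4(w=4) 0-5(w=4) 3-5(w=1) 4-6(w=6)}
step 6: add edge 0-7 (w=6); MST = {0-1(w=4) 0-4(w=4) 0-5(w=4) 0-7(w=6) 3-5(w=1) 4-6(w=6)}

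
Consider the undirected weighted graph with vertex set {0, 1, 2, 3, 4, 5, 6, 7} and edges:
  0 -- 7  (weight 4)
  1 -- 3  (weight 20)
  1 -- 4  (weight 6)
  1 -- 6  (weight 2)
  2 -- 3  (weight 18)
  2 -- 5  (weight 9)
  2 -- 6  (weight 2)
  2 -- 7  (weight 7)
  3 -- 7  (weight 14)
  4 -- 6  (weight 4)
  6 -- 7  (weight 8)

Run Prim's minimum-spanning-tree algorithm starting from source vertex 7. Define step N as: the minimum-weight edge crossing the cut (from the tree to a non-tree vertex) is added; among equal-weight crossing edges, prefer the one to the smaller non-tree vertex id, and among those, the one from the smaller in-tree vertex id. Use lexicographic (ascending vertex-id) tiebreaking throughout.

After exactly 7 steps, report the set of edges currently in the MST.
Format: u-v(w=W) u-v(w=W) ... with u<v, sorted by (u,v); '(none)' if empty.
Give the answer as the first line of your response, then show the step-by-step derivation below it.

0-7(w=4) 1-6(w=2) 2-5(w=9) 2-6(w=2) 2-7(w=7) 3-7(w=14) 4-6(w=4)

step 1: add edge 0-7 (w=4); MST = {0-7(w=4)}
step 2: add edge 2-7 (w=7); MST = {0-7(w=4) 2-7(w=7)}
step 3: add edge 2-6 (w=2); MST = {0-7(w=4) 2-6(w=2) 2-7(w=7)}
step 4: add edge 1-6 (w=2); MST = {0-7(w=4) 1-6(w=2) 2-6(w=2) 2-7(w=7)}
step 5: add edge 4-6 (w=4); MST = {0-7(w=4) 1-6(w=2) 2-6(w=2) 2-7(w=7) 4-6(w=4)}
step 6: add edge 2-5 (w=9); MST = {0-7(w=4) 1-6(w=2) 2-5(w=9) 2-6(w=2) 2-7(w=7) 4-6(w=4)}
step 7: add edge 3-7 (w=14); MST = {0-7(w=4) 1-6(w=2) 2-5(w=9) 2-6(w=2) 2-7(w=7) 3-7(w=14) 4-6(w=4)}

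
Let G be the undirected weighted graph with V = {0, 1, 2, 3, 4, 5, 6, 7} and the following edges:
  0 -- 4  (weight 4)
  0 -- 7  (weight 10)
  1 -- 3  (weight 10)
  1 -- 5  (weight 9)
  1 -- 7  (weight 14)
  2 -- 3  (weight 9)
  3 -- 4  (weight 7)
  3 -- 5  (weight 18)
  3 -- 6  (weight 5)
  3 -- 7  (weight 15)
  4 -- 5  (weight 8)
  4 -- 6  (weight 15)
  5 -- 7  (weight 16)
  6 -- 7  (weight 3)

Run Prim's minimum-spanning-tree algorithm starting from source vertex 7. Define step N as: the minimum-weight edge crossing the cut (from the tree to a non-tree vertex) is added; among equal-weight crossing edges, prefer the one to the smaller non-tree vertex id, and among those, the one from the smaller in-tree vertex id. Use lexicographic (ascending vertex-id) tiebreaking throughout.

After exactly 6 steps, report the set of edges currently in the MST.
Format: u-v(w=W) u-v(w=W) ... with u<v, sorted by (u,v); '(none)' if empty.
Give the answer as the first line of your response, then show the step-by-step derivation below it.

0-4(w=4) 1-5(w=9) 3-4(w=7) 3-6(w=5) 4-5(w=8) 6-7(w=3)

step 1: add edge 6-7 (w=3); MST = {6-7(w=3)}
step 2: add edge 3-6 (w=5); MST = {3-6(w=5) 6-7(w=3)}
step 3: add edge 3-4 (w=7); MST = {3-4(w=7) 3-6(w=5) 6-7(w=3)}
step 4: add edge 0-4 (w=4); MST = {0-4(w=4) 3-4(w=7) 3-6(w=5) 6-7(w=3)}
step 5: add edge 4-5 (w=8); MST = {0-4(w=4) 3-4(w=7) 3-6(w=5) 4-5(w=8) 6-7(w=3)}
step 6: add edge 1-5 (w=9); MST = {0-4(w=4) 1-5(w=9) 3-4(w=7) 3-6(w=5) 4-5(w=8) 6-7(w=3)}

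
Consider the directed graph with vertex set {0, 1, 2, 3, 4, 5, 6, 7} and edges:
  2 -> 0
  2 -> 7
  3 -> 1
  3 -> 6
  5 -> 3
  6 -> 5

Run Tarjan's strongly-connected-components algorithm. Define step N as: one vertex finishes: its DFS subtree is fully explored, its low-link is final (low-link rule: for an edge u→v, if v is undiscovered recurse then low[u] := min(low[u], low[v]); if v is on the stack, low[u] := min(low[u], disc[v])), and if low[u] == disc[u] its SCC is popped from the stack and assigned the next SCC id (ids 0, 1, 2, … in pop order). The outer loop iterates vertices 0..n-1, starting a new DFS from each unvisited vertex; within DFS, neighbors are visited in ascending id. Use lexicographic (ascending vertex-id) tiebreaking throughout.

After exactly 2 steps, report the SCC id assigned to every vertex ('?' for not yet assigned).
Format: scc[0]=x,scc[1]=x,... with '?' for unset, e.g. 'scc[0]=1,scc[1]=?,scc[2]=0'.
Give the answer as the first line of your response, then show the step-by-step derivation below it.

scc[0]=0,scc[1]=1,scc[2]=?,scc[3]=?,scc[4]=?,scc[5]=?,scc[6]=?,scc[7]=?

step 1: low=(low[0]=0,low[1]=?,low[2]=?,low[3]=?,low[4]=?,low[5]=?,low[6]=?,low[7]=?); scc=(scc[0]=0,scc[1]=?,scc[2]=?,scc[3]=?,scc[4]=?,scc[5]=?,scc[6]=?,scc[7]=?)
step 2: low=(low[0]=0,low[1]=1,low[2]=?,low[3]=?,low[4]=?,low[5]=?,low[6]=?,low[7]=?); scc=(scc[0]=0,scc[1]=1,scc[2]=?,scc[3]=?,scc[4]=?,scc[5]=?,scc[6]=?,scc[7]=?)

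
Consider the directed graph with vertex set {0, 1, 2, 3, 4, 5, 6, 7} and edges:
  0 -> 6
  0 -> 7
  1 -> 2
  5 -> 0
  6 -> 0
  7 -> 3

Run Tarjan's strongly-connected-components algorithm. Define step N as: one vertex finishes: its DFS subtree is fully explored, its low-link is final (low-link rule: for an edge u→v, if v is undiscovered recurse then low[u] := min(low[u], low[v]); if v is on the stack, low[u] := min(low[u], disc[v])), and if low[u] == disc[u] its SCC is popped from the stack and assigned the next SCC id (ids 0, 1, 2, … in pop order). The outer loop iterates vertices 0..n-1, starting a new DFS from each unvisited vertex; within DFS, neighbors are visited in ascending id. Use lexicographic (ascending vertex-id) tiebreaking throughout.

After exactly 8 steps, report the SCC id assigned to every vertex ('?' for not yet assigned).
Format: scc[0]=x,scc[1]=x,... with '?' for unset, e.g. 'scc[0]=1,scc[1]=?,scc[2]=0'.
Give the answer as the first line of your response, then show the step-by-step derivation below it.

scc[0]=2,scc[1]=4,scc[2]=3,scc[3]=0,scc[4]=5,scc[5]=6,scc[6]=2,scc[7]=1

step 1: low=(low[0]=0,low[1]=?,low[2]=?,low[3]=?,low[4]=?,low[5]=?,low[6]=0,low[7]=?); scc=(scc[0]=?,scc[1]=?,scc[2]=?,scc[3]=?,scc[4]=?,scc[5]=?,scc[6]=?,scc[7]=?)
step 2: low=(low[0]=0,low[1]=?,low[2]=?,low[3]=3,low[4]=?,low[5]=?,low[6]=0,low[7]=2); scc=(scc[0]=?,scc[1]=?,scc[2]=?,scc[3]=0,scc[4]=?,scc[5]=?,scc[6]=?,scc[7]=?)
step 3: low=(low[0]=0,low[1]=?,low[2]=?,low[3]=3,low[4]=?,low[5]=?,low[6]=0,low[7]=2); scc=(scc[0]=?,scc[1]=?,scc[2]=?,scc[3]=0,scc[4]=?,scc[5]=?,scc[6]=?,scc[7]=1)
step 4: low=(low[0]=0,low[1]=?,low[2]=?,low[3]=3,low[4]=?,low[5]=?,low[6]=0,low[7]=2); scc=(scc[0]=2,scc[1]=?,scc[2]=?,scc[3]=0,scc[4]=?,scc[5]=?,scc[6]=2,scc[7]=1)
step 5: low=(low[0]=0,low[1]=4,low[2]=5,low[3]=3,low[4]=?,low[5]=?,low[6]=0,low[7]=2); scc=(scc[0]=2,scc[1]=?,scc[2]=3,scc[3]=0,scc[4]=?,scc[5]=?,scc[6]=2,scc[7]=1)
step 6: low=(low[0]=0,low[1]=4,low[2]=5,low[3]=3,low[4]=?,low[5]=?,low[6]=0,low[7]=2); scc=(scc[0]=2,scc[1]=4,scc[2]=3,scc[3]=0,scc[4]=?,scc[5]=?,scc[6]=2,scc[7]=1)
step 7: low=(low[0]=0,low[1]=4,low[2]=5,low[3]=3,low[4]=6,low[5]=?,low[6]=0,low[7]=2); scc=(scc[0]=2,scc[1]=4,scc[2]=3,scc[3]=0,scc[4]=5,scc[5]=?,scc[6]=2,scc[7]=1)
step 8: low=(low[0]=0,low[1]=4,low[2]=5,low[3]=3,low[4]=6,low[5]=7,low[6]=0,low[7]=2); scc=(scc[0]=2,scc[1]=4,scc[2]=3,scc[3]=0,scc[4]=5,scc[5]=6,scc[6]=2,scc[7]=1)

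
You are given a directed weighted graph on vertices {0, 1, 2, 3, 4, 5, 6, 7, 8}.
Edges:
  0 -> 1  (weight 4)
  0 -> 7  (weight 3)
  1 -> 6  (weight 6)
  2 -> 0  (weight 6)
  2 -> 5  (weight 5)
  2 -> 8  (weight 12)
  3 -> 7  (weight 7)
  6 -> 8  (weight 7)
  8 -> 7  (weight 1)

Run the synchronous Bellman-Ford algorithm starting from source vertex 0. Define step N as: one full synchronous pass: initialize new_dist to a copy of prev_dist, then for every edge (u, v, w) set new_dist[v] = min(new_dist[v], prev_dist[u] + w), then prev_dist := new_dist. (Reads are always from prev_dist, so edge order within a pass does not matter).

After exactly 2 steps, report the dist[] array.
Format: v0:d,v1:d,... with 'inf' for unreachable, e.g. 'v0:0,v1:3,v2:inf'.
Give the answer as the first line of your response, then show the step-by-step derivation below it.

v0:0,v1:4,v2:inf,v3:inf,v4:inf,v5:inf,v6:10,v7:3,v8:inf

step 1: dist = v0:0,v1:4,v2:inf,v3:inf,v4:inf,v5:inf,v6:inf,v7:3,v8:inf
step 2: dist = v0:0,v1:4,v2:inf,v3:inf,v4:inf,v5:inf,v6:10,v7:3,v8:inf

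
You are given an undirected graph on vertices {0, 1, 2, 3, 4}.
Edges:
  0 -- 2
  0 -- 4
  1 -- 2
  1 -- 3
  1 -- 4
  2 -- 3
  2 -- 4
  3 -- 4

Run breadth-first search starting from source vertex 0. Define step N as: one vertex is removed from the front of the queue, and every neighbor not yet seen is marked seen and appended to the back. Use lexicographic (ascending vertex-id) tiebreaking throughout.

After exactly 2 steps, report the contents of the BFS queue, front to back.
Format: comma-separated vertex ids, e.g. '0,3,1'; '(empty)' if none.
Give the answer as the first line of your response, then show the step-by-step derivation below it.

4,1,3

step 1: dequeue 0; queue=[2,4]; order=0
step 2: dequeue 2; queue=[4,1,3]; order=0,2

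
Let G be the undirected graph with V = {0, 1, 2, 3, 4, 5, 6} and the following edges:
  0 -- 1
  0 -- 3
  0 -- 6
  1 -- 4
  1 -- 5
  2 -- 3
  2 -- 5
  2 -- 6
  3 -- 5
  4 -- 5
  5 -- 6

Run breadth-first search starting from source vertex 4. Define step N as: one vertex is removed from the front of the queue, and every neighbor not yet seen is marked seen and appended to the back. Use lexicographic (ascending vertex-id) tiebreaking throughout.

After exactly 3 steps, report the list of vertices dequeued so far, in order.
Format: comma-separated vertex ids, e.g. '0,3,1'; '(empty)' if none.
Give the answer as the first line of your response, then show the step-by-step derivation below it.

4,1,5

step 1: dequeue 4; queue=[1,5]; order=4
step 2: dequeue 1; queue=[5,0]; order=4,1
step 3: dequeue 5; queue=[0,2,3,6]; order=4,1,5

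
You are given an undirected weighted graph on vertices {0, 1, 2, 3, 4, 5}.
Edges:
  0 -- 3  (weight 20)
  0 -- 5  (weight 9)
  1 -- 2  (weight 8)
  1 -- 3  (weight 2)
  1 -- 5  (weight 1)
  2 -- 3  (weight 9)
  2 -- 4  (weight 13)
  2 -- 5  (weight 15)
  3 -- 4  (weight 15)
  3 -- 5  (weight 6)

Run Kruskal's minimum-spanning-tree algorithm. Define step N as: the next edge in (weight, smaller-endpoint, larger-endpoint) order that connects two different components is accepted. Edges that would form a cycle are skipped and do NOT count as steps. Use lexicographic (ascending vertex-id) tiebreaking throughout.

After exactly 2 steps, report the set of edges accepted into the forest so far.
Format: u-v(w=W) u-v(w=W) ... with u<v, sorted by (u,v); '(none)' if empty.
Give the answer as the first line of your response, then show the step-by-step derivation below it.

1-3(w=2) 1-5(w=1)

step 1: add edge 1-5 (w=1); MST = {1-5(w=1)}
step 2: add edge 1-3 (w=2); MST = {1-3(w=2) 1-5(w=1)}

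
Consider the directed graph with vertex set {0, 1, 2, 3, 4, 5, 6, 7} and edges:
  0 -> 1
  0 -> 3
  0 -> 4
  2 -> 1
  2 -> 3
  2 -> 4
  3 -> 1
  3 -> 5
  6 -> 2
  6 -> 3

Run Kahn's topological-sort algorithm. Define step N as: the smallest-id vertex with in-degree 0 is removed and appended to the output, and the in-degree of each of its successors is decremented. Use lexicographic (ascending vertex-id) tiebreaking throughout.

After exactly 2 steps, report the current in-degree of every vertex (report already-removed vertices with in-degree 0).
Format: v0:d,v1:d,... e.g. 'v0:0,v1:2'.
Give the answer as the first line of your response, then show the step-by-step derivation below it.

v0:0,v1:2,v2:0,v3:1,v4:1,v5:1,v6:0,v7:0

step 1: output 0; order=[0]; indeg=(0,2,1,2,1,1,0,0)
step 2: output 6; order=[0,6]; indeg=(0,2,0,1,1,1,0,0)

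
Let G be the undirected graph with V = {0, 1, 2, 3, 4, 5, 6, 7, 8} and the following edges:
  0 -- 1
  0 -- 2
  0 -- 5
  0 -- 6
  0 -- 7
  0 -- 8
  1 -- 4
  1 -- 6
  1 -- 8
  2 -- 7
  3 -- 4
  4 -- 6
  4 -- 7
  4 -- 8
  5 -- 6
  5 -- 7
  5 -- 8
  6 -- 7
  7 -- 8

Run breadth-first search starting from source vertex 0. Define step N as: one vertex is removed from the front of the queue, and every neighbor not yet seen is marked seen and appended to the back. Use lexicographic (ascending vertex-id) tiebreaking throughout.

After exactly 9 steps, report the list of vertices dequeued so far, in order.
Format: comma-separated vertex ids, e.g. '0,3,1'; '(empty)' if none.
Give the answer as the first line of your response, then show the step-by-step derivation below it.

0,1,2,5,6,7,8,4,3

step 1: dequeue 0; queue=[1,2,5,6,7,8]; order=0
step 2: dequeue 1; queue=[2,5,6,7,8,4]; order=0,1
step 3: dequeue 2; queue=[5,6,7,8,4]; order=0,1,2
step 4: dequeue 5; queue=[6,7,8,4]; order=0,1,2,5
step 5: dequeue 6; queue=[7,8,4]; order=0,1,2,5,6
step 6: dequeue 7; queue=[8,4]; order=0,1,2,5,6,7
step 7: dequeue 8; queue=[4]; order=0,1,2,5,6,7,8
step 8: dequeue 4; queue=[3]; order=0,1,2,5,6,7,8,4
step 9: dequeue 3; queue=[(empty)]; order=0,1,2,5,6,7,8,4,3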